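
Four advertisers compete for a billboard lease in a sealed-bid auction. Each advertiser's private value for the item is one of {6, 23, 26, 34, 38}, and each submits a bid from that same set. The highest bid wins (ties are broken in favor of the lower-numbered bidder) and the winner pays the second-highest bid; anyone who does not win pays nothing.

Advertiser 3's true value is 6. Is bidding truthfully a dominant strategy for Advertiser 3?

Check each profile of the others' bids and compare truth against every alternative bid.
Others bid (6, 6, 23): truth gives 0, best alternative gives -17.
Others bid (6, 6, 6): truth gives 0, best alternative gives 0.
Others bid (6, 6, 26): truth gives 0, best alternative gives 0.
Others bid (6, 6, 34): truth gives 0, best alternative gives 0.
Others bid (6, 6, 38): truth gives 0, best alternative gives 0.
Others bid (6, 23, 6): truth gives 0, best alternative gives 0.
(Remaining 119 profiles checked similarly; truth is weakly best in each.)
In every case the truthful bid is at least as good as any alternative, so it is a dominant strategy.

Yes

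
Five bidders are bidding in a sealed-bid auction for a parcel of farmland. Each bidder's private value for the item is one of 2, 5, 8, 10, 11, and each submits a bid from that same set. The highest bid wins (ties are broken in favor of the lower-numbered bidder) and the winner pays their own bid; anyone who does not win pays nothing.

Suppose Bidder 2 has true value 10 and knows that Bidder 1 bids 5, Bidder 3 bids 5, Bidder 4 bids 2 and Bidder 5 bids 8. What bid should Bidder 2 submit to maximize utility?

Bid 2: loses, pays 0, utility 0.
Bid 5: loses, pays 0, utility 0.
Bid 8: wins, pays 8, utility 10 - 8 = 2.
Bid 10: wins, pays 10, utility 10 - 10 = 0.
Bid 11: wins, pays 11, utility 10 - 11 = -1.
The best choice is 8 with utility 2.

8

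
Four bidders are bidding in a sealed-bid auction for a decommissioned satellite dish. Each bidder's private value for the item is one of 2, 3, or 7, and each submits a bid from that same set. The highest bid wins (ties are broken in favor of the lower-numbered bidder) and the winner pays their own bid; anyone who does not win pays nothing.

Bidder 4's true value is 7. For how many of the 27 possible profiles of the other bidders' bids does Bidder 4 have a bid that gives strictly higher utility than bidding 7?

1

Others bid (2, 2, 2): truth gives 0; bid 3 gives 4 > 0. Violating.
Others bid (2, 2, 3): truth gives 0; no alternative beats it.
Others bid (2, 2, 7): truth gives 0; no alternative beats it.
(Checking all 27 profiles: 1 has a profitable deviation, 26 do not.)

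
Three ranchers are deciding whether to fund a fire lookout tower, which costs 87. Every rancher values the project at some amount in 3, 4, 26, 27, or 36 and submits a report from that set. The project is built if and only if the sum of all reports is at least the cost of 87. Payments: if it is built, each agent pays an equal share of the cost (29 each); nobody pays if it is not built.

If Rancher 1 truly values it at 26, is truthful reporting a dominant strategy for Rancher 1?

No

Consider the case where Rancher 2 reports 26 and Rancher 3 reports 36.
Truthful report 26: project built, pays 29, utility 26 - 29 = -3.
Report 3 instead: project not built, utility 0.
Since 0 > -3, reporting 3 is strictly better here, so truthful reporting is not dominant.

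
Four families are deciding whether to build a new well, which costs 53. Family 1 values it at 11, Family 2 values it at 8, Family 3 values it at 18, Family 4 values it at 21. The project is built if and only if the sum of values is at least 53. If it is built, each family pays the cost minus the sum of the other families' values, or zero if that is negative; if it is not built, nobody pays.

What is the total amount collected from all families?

38

Total value 58 ≥ cost 53, so it is built.
Family 1: others sum to 47; max(0, 53 - 47) = 6.
Family 2: others sum to 50; max(0, 53 - 50) = 3.
Family 3: others sum to 40; max(0, 53 - 40) = 13.
Family 4: others sum to 37; max(0, 53 - 37) = 16.
Total collected = 6 + 3 + 13 + 16 = 38.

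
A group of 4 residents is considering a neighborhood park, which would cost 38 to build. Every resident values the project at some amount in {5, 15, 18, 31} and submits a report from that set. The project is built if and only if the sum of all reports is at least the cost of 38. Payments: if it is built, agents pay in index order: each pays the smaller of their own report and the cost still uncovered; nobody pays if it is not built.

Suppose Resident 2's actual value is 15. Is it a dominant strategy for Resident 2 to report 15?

Consider the case where Resident 1 reports 5, Resident 3 reports 5 and Resident 4 reports 31.
Truthful report 15: project built, pays 15, utility 15 - 15 = 0.
Report 5 instead: project built, pays 5, utility 15 - 5 = 10.
Since 10 > 0, reporting 5 is strictly better here, so truthful reporting is not dominant.

No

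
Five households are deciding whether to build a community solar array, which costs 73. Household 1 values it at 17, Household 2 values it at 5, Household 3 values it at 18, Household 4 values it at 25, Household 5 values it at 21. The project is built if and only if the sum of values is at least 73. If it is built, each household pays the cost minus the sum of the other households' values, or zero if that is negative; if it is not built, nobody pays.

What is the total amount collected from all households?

29

Total value 86 ≥ cost 73, so it is built.
Household 1: others sum to 69; max(0, 73 - 69) = 4.
Household 2: others sum to 81; max(0, 73 - 81) = 0.
Household 3: others sum to 68; max(0, 73 - 68) = 5.
Household 4: others sum to 61; max(0, 73 - 61) = 12.
Household 5: others sum to 65; max(0, 73 - 65) = 8.
Total collected = 4 + 0 + 5 + 12 + 8 = 29.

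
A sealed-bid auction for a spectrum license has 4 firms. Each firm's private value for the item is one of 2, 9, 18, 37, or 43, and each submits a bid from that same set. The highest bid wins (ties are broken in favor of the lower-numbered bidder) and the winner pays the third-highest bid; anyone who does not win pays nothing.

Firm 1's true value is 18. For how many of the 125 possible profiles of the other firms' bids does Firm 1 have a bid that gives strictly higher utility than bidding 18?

Others bid (2, 2, 37): truth gives 0; bid 37 gives 16 > 0. Violating.
Others bid (2, 2, 43): truth gives 0; bid 43 gives 16 > 0. Violating.
Others bid (2, 9, 37): truth gives 0; bid 37 gives 9 > 0. Violating.
Others bid (2, 9, 43): truth gives 0; bid 43 gives 9 > 0. Violating.
Others bid (2, 2, 2): truth gives 16; no alternative beats it.
Others bid (2, 2, 9): truth gives 16; no alternative beats it.
(Checking all 125 profiles: 24 have a profitable deviation, 101 do not.)

24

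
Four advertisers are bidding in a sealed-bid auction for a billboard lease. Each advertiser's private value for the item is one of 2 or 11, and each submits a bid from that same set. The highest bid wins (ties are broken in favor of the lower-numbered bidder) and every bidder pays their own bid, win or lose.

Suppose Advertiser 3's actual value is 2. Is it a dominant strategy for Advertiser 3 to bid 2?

Check each profile of the others' bids and compare truth against every alternative bid.
Others bid (2, 11, 2): truth gives -2, best alternative gives -11.
Others bid (2, 11, 11): truth gives -2, best alternative gives -11.
Others bid (11, 2, 2): truth gives -2, best alternative gives -11.
Others bid (11, 2, 11): truth gives -2, best alternative gives -11.
Others bid (11, 11, 2): truth gives -2, best alternative gives -11.
Others bid (11, 11, 11): truth gives -2, best alternative gives -11.
(Remaining 2 profiles checked similarly; truth is weakly best in each.)
In every case the truthful bid is at least as good as any alternative, so it is a dominant strategy.

Yes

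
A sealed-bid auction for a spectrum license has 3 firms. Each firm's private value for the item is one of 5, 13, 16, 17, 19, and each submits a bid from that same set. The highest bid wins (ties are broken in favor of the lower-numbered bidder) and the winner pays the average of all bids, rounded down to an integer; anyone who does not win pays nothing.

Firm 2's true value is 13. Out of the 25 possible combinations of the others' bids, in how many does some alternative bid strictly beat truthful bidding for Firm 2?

3

Others bid (5, 16): truth gives 0; bid 16 gives 1 > 0. Violating.
Others bid (13, 5): truth gives 0; bid 16 gives 2 > 0. Violating.
Others bid (16, 5): truth gives 0; bid 17 gives 1 > 0. Violating.
Others bid (5, 5): truth gives 6; no alternative beats it.
Others bid (5, 13): truth gives 3; no alternative beats it.
(Checking all 25 profiles: 3 have a profitable deviation, 22 do not.)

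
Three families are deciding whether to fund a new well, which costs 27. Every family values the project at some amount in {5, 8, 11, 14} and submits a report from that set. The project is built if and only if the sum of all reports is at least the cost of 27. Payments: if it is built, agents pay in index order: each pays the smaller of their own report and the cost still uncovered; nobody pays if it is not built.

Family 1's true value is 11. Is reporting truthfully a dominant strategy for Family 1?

No

Consider the case where Family 2 reports 5 and Family 3 reports 14.
Truthful report 11: project built, pays 11, utility 11 - 11 = 0.
Report 8 instead: project built, pays 8, utility 11 - 8 = 3.
Since 3 > 0, reporting 8 is strictly better here, so truthful reporting is not dominant.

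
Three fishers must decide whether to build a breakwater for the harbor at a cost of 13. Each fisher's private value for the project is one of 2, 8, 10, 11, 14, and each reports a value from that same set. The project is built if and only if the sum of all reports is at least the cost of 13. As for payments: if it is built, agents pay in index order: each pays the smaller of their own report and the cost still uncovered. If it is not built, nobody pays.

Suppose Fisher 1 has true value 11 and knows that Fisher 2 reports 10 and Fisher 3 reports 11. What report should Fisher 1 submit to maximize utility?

2

Report 2: project built, pays 2, utility 11 - 2 = 9.
Report 8: project built, pays 8, utility 11 - 8 = 3.
Report 10: project built, pays 10, utility 11 - 10 = 1.
Report 11: project built, pays 11, utility 11 - 11 = 0.
Report 14: project built, pays 13, utility 11 - 13 = -2.
The best choice is 2 with utility 9.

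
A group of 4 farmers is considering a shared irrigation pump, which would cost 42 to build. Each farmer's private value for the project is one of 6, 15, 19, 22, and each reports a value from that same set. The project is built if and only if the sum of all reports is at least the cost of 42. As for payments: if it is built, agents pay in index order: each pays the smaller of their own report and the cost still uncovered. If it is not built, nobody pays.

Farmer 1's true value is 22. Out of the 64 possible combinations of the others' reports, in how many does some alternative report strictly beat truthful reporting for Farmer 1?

Others report (6, 6, 15): truth gives 0; report 15 gives 7 > 0. Violating.
Others report (6, 6, 19): truth gives 0; report 15 gives 7 > 0. Violating.
Others report (6, 6, 22): truth gives 0; report 15 gives 7 > 0. Violating.
Others report (6, 15, 6): truth gives 0; report 15 gives 7 > 0. Violating.
Others report (6, 6, 6): truth gives 0; no alternative beats it.
(Checking all 64 profiles: 63 have a profitable deviation, 1 does not.)

63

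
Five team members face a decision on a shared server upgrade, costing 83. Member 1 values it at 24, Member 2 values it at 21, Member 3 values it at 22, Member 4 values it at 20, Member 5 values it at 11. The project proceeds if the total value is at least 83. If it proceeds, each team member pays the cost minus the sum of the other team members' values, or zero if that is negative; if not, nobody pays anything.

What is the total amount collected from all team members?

Total value 98 ≥ cost 83, so it is built.
Member 1: others sum to 74; max(0, 83 - 74) = 9.
Member 2: others sum to 77; max(0, 83 - 77) = 6.
Member 3: others sum to 76; max(0, 83 - 76) = 7.
Member 4: others sum to 78; max(0, 83 - 78) = 5.
Member 5: others sum to 87; max(0, 83 - 87) = 0.
Total collected = 9 + 6 + 7 + 5 + 0 = 27.

27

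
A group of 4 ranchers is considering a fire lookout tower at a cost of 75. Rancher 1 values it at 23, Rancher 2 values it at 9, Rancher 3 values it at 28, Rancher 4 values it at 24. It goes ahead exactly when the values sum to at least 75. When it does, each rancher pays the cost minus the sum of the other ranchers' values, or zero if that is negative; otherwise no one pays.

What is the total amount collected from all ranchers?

48

Total value 84 ≥ cost 75, so it is built.
Rancher 1: others sum to 61; max(0, 75 - 61) = 14.
Rancher 2: others sum to 75; max(0, 75 - 75) = 0.
Rancher 3: others sum to 56; max(0, 75 - 56) = 19.
Rancher 4: others sum to 60; max(0, 75 - 60) = 15.
Total collected = 14 + 0 + 19 + 15 = 48.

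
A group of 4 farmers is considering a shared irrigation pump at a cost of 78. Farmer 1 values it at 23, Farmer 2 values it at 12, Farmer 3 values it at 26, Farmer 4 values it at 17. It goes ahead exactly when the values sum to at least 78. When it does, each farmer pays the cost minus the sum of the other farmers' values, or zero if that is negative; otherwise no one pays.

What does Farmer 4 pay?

17

Total value 78 ≥ cost 78, so the project is built.
The other farmers' values sum to 61.
Cost minus that sum is 78 - 61 = 17.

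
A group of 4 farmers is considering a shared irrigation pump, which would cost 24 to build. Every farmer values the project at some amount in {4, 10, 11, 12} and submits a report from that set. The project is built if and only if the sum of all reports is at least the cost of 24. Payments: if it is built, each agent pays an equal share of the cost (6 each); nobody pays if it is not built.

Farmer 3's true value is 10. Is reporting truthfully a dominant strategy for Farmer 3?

No

Consider the case where Farmer 1 reports 4, Farmer 2 reports 4 and Farmer 4 reports 4.
Truthful report 10: project not built, utility 0.
Report 12 instead: project built, pays 6, utility 10 - 6 = 4.
Since 4 > 0, reporting 12 is strictly better here, so truthful reporting is not dominant.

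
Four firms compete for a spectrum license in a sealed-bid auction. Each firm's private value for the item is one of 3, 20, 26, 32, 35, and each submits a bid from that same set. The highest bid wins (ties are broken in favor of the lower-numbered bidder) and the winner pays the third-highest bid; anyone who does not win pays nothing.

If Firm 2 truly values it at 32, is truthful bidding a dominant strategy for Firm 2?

No

Consider the case where Firm 1 bids 3, Firm 3 bids 3 and Firm 4 bids 35.
Truthful bid 32: loses, pays 0, utility 0.
Bid 35 instead: wins, pays 3, utility 32 - 3 = 29.
Since 29 > 0, bidding 35 is strictly better here, so truthful bidding is not dominant.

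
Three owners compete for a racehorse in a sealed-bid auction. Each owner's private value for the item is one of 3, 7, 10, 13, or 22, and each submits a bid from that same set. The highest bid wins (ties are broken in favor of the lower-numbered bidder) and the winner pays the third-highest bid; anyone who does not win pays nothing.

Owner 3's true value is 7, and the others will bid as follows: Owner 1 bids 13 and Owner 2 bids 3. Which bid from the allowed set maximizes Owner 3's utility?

Bid 3: loses, pays 0, utility 0.
Bid 7: loses, pays 0, utility 0.
Bid 10: loses, pays 0, utility 0.
Bid 13: loses, pays 0, utility 0.
Bid 22: wins, pays 3, utility 7 - 3 = 4.
The best choice is 22 with utility 4.

22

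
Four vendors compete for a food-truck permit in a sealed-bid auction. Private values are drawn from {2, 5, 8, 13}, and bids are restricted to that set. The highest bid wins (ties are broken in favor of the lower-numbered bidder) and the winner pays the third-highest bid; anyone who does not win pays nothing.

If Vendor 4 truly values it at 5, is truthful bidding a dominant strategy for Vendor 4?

Consider the case where Vendor 1 bids 2, Vendor 2 bids 2 and Vendor 3 bids 5.
Truthful bid 5: loses, pays 0, utility 0.
Bid 8 instead: wins, pays 2, utility 5 - 2 = 3.
Since 3 > 0, bidding 8 is strictly better here, so truthful bidding is not dominant.

No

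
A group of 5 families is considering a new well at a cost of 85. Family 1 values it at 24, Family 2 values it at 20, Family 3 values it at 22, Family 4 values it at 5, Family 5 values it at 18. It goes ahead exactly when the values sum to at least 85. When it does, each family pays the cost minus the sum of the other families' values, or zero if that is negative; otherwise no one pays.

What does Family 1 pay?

Total value 89 ≥ cost 85, so the project is built.
The other families' values sum to 65.
Cost minus that sum is 85 - 65 = 20.

20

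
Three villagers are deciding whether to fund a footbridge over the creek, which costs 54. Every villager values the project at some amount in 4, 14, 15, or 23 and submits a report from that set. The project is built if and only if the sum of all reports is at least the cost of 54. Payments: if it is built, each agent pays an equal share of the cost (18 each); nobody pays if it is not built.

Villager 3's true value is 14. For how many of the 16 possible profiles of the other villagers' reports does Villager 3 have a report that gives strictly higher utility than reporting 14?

1

Others report (23, 23): truth gives -4; report 4 gives 0 > -4. Violating.
Others report (4, 4): truth gives 0; no alternative beats it.
Others report (4, 14): truth gives 0; no alternative beats it.
(Checking all 16 profiles: 1 has a profitable deviation, 15 do not.)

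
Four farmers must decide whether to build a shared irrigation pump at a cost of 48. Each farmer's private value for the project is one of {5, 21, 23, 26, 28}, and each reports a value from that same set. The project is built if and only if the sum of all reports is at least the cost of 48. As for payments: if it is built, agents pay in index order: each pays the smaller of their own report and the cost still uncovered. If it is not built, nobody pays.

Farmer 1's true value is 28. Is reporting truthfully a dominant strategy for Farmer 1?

No

Consider the case where Farmer 2 reports 5, Farmer 3 reports 5 and Farmer 4 reports 21.
Truthful report 28: project built, pays 28, utility 28 - 28 = 0.
Report 21 instead: project built, pays 21, utility 28 - 21 = 7.
Since 7 > 0, reporting 21 is strictly better here, so truthful reporting is not dominant.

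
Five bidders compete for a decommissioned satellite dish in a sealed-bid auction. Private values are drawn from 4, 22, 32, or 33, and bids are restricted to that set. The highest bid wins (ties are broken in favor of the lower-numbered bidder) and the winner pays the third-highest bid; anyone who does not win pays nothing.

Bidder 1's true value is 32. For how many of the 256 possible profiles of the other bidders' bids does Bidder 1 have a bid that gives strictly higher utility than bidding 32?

Others bid (4, 4, 4, 33): truth gives 0; bid 33 gives 28 > 0. Violating.
Others bid (4, 4, 22, 33): truth gives 0; bid 33 gives 10 > 0. Violating.
Others bid (4, 4, 33, 4): truth gives 0; bid 33 gives 28 > 0. Violating.
Others bid (4, 4, 33, 22): truth gives 0; bid 33 gives 10 > 0. Violating.
Others bid (4, 4, 4, 4): truth gives 28; no alternative beats it.
Others bid (4, 4, 4, 22): truth gives 28; no alternative beats it.
(Checking all 256 profiles: 32 have a profitable deviation, 224 do not.)

32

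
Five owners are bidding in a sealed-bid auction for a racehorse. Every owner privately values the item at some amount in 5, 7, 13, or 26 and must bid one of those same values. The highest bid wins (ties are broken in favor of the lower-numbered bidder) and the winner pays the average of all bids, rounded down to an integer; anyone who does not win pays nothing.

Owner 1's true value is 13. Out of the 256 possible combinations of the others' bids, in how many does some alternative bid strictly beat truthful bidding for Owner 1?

Others bid (5, 5, 5, 5): truth gives 7; bid 5 gives 8 > 7. Violating.
Others bid (5, 5, 5, 7): truth gives 6; bid 7 gives 8 > 6. Violating.
Others bid (5, 5, 7, 5): truth gives 6; bid 7 gives 8 > 6. Violating.
Others bid (5, 5, 7, 7): truth gives 6; bid 7 gives 7 > 6. Violating.
Others bid (5, 5, 5, 13): truth gives 5; no alternative beats it.
Others bid (5, 5, 5, 26): truth gives 0; no alternative beats it.
(Checking all 256 profiles: 16 have a profitable deviation, 240 do not.)

16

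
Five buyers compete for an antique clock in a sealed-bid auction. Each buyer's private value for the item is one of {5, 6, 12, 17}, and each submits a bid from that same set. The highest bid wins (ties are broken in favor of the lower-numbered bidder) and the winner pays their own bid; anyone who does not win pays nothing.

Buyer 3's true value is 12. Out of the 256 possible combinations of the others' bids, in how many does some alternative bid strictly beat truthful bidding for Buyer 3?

Others bid (5, 5, 5, 5): truth gives 0; bid 6 gives 6 > 0. Violating.
Others bid (5, 5, 5, 6): truth gives 0; bid 6 gives 6 > 0. Violating.
Others bid (5, 5, 6, 5): truth gives 0; bid 6 gives 6 > 0. Violating.
Others bid (5, 5, 6, 6): truth gives 0; bid 6 gives 6 > 0. Violating.
Others bid (5, 5, 5, 12): truth gives 0; no alternative beats it.
Others bid (5, 5, 5, 17): truth gives 0; no alternative beats it.
(Checking all 256 profiles: 4 have a profitable deviation, 252 do not.)

4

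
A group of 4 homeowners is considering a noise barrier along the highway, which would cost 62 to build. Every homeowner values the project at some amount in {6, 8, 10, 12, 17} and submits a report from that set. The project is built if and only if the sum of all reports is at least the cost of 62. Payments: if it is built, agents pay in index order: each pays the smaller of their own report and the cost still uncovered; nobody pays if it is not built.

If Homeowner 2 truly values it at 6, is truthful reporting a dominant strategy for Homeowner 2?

Check each profile of the others' reports and compare truth against every alternative report.
Others report (6, 6, 6): truth gives 0, best alternative gives 0.
Others report (6, 6, 8): truth gives 0, best alternative gives 0.
Others report (6, 6, 10): truth gives 0, best alternative gives 0.
Others report (6, 6, 12): truth gives 0, best alternative gives 0.
Others report (6, 6, 17): truth gives 0, best alternative gives 0.
Others report (6, 8, 6): truth gives 0, best alternative gives 0.
(Remaining 119 profiles checked similarly; truth is weakly best in each.)
In every case the truthful report is at least as good as any alternative, so it is a dominant strategy.

Yes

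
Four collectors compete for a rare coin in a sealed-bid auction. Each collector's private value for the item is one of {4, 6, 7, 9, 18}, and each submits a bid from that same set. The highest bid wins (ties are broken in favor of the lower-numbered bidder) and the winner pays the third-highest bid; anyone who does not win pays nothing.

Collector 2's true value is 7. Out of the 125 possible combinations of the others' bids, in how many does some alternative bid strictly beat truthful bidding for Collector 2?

24

Others bid (4, 4, 9): truth gives 0; bid 9 gives 3 > 0. Violating.
Others bid (4, 4, 18): truth gives 0; bid 18 gives 3 > 0. Violating.
Others bid (4, 6, 9): truth gives 0; bid 9 gives 1 > 0. Violating.
Others bid (4, 6, 18): truth gives 0; bid 18 gives 1 > 0. Violating.
Others bid (4, 4, 4): truth gives 3; no alternative beats it.
Others bid (4, 4, 6): truth gives 3; no alternative beats it.
(Checking all 125 profiles: 24 have a profitable deviation, 101 do not.)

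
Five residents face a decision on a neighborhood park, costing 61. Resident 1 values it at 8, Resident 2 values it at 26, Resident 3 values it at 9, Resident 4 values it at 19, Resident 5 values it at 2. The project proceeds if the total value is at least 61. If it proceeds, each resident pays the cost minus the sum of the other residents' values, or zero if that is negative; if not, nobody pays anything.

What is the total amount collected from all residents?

Total value 64 ≥ cost 61, so it is built.
Resident 1: others sum to 56; max(0, 61 - 56) = 5.
Resident 2: others sum to 38; max(0, 61 - 38) = 23.
Resident 3: others sum to 55; max(0, 61 - 55) = 6.
Resident 4: others sum to 45; max(0, 61 - 45) = 16.
Resident 5: others sum to 62; max(0, 61 - 62) = 0.
Total collected = 5 + 23 + 6 + 16 + 0 = 50.

50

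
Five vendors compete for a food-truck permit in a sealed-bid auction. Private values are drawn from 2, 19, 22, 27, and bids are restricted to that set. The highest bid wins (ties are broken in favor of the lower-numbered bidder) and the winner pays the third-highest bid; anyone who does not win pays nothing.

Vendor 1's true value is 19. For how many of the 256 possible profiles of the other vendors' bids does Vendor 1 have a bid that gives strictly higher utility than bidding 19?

8

Others bid (2, 2, 2, 22): truth gives 0; bid 22 gives 17 > 0. Violating.
Others bid (2, 2, 2, 27): truth gives 0; bid 27 gives 17 > 0. Violating.
Others bid (2, 2, 22, 2): truth gives 0; bid 22 gives 17 > 0. Violating.
Others bid (2, 2, 27, 2): truth gives 0; bid 27 gives 17 > 0. Violating.
Others bid (2, 2, 2, 2): truth gives 17; no alternative beats it.
Others bid (2, 2, 2, 19): truth gives 17; no alternative beats it.
(Checking all 256 profiles: 8 have a profitable deviation, 248 do not.)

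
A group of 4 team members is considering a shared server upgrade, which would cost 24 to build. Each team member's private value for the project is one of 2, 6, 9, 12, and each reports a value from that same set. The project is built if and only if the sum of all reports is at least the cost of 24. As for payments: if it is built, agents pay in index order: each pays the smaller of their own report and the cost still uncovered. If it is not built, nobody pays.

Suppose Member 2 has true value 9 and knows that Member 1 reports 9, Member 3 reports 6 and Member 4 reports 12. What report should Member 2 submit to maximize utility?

2

Report 2: project built, pays 2, utility 9 - 2 = 7.
Report 6: project built, pays 6, utility 9 - 6 = 3.
Report 9: project built, pays 9, utility 9 - 9 = 0.
Report 12: project built, pays 12, utility 9 - 12 = -3.
The best choice is 2 with utility 7.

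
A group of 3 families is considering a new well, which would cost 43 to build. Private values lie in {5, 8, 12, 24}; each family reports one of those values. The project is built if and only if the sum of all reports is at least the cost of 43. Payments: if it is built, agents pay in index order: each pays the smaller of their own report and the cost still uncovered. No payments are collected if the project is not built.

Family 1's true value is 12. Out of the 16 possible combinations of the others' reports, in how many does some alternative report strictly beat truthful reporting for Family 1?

3

Others report (12, 24): truth gives 0; report 8 gives 4 > 0. Violating.
Others report (24, 12): truth gives 0; report 8 gives 4 > 0. Violating.
Others report (24, 24): truth gives 0; report 5 gives 7 > 0. Violating.
Others report (5, 5): truth gives 0; no alternative beats it.
Others report (5, 8): truth gives 0; no alternative beats it.
(Checking all 16 profiles: 3 have a profitable deviation, 13 do not.)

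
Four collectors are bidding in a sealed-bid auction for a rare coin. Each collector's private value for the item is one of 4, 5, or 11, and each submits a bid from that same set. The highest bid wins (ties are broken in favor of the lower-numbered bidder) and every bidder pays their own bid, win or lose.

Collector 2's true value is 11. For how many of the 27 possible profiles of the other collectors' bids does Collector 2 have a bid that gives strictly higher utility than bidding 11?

13

Others bid (4, 4, 4): truth gives 0; bid 5 gives 6 > 0. Violating.
Others bid (4, 4, 5): truth gives 0; bid 5 gives 6 > 0. Violating.
Others bid (4, 5, 4): truth gives 0; bid 5 gives 6 > 0. Violating.
Others bid (4, 5, 5): truth gives 0; bid 5 gives 6 > 0. Violating.
Others bid (4, 4, 11): truth gives 0; no alternative beats it.
Others bid (4, 5, 11): truth gives 0; no alternative beats it.
(Checking all 27 profiles: 13 have a profitable deviation, 14 do not.)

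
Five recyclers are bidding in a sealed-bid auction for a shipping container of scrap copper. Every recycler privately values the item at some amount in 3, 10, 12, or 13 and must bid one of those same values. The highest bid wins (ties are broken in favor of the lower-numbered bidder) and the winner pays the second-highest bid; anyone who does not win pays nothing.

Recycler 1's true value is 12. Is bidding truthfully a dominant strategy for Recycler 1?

Yes

Check each profile of the others' bids and compare truth against every alternative bid.
Others bid (3, 3, 3, 3): truth gives 9, best alternative gives 9.
Others bid (3, 3, 3, 10): truth gives 2, best alternative gives 2.
Others bid (3, 3, 10, 3): truth gives 2, best alternative gives 2.
Others bid (3, 3, 10, 10): truth gives 2, best alternative gives 2.
Others bid (3, 10, 3, 3): truth gives 2, best alternative gives 2.
Others bid (3, 10, 3, 10): truth gives 2, best alternative gives 2.
(Remaining 250 profiles checked similarly; truth is weakly best in each.)
In every case the truthful bid is at least as good as any alternative, so it is a dominant strategy.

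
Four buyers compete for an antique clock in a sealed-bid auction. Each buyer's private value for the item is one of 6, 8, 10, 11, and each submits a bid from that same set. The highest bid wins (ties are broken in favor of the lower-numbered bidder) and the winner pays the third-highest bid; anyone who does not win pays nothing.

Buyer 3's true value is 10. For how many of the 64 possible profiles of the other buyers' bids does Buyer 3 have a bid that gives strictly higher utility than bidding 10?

Others bid (6, 6, 11): truth gives 0; bid 11 gives 4 > 0. Violating.
Others bid (6, 8, 11): truth gives 0; bid 11 gives 2 > 0. Violating.
Others bid (6, 10, 6): truth gives 0; bid 11 gives 4 > 0. Violating.
Others bid (6, 10, 8): truth gives 0; bid 11 gives 2 > 0. Violating.
Others bid (6, 6, 6): truth gives 4; no alternative beats it.
Others bid (6, 6, 8): truth gives 4; no alternative beats it.
(Checking all 64 profiles: 12 have a profitable deviation, 52 do not.)

12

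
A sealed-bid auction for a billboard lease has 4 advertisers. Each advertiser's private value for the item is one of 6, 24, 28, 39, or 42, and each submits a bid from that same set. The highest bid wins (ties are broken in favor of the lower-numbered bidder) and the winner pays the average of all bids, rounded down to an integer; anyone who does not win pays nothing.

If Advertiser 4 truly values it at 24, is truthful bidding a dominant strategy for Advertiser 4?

No

Consider the case where Advertiser 1 bids 6, Advertiser 2 bids 6 and Advertiser 3 bids 24.
Truthful bid 24: loses, pays 0, utility 0.
Bid 28 instead: wins, pays 16, utility 24 - 16 = 8.
Since 8 > 0, bidding 28 is strictly better here, so truthful bidding is not dominant.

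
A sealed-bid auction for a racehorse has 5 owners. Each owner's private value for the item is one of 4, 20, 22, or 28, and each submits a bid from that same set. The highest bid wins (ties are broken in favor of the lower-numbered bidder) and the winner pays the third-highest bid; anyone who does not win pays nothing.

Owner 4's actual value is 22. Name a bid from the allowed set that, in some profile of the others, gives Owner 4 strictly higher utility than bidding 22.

Suppose Owner 1 bids 4, Owner 2 bids 4, Owner 3 bids 4 and Owner 5 bids 28.
Bid 22: loses, pays 0, utility 0.
Bid 28: wins, pays 4, utility 22 - 4 = 18.
So bidding 28 beats truth here (18 > 0).

28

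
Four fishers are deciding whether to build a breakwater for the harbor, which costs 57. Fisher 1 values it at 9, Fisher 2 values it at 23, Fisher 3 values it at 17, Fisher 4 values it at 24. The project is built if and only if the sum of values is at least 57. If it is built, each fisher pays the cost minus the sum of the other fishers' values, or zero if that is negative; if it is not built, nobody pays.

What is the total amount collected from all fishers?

16

Total value 73 ≥ cost 57, so it is built.
Fisher 1: others sum to 64; max(0, 57 - 64) = 0.
Fisher 2: others sum to 50; max(0, 57 - 50) = 7.
Fisher 3: others sum to 56; max(0, 57 - 56) = 1.
Fisher 4: others sum to 49; max(0, 57 - 49) = 8.
Total collected = 0 + 7 + 1 + 8 = 16.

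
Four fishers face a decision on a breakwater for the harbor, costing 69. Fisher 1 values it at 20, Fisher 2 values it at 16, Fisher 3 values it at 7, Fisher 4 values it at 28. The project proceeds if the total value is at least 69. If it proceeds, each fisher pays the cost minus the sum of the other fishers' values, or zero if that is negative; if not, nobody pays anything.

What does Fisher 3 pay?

Total value 71 ≥ cost 69, so the project is built.
The other fishers' values sum to 64.
Cost minus that sum is 69 - 64 = 5.

5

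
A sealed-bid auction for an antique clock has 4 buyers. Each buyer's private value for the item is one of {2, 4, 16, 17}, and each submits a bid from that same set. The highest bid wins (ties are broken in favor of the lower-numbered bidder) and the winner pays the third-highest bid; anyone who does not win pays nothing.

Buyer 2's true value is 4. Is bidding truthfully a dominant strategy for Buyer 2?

No

Consider the case where Buyer 1 bids 2, Buyer 3 bids 2 and Buyer 4 bids 16.
Truthful bid 4: loses, pays 0, utility 0.
Bid 16 instead: wins, pays 2, utility 4 - 2 = 2.
Since 2 > 0, bidding 16 is strictly better here, so truthful bidding is not dominant.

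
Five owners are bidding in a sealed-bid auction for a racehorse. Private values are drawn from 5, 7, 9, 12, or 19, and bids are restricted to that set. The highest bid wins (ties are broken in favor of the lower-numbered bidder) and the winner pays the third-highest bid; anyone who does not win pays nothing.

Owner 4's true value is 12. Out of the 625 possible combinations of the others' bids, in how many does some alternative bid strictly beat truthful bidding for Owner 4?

Others bid (5, 5, 5, 19): truth gives 0; bid 19 gives 7 > 0. Violating.
Others bid (5, 5, 7, 19): truth gives 0; bid 19 gives 5 > 0. Violating.
Others bid (5, 5, 9, 19): truth gives 0; bid 19 gives 3 > 0. Violating.
Others bid (5, 5, 12, 5): truth gives 0; bid 19 gives 7 > 0. Violating.
Others bid (5, 5, 5, 5): truth gives 7; no alternative beats it.
Others bid (5, 5, 5, 7): truth gives 7; no alternative beats it.
(Checking all 625 profiles: 108 have a profitable deviation, 517 do not.)

108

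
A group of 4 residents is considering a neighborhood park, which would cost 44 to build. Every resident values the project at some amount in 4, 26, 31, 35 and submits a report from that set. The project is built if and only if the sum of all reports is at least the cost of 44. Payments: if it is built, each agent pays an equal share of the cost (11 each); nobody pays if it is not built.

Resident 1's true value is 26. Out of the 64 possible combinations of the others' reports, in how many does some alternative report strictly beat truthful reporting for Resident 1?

Others report (4, 4, 4): truth gives 0; report 35 gives 15 > 0. Violating.
Others report (4, 4, 26): truth gives 15; no alternative beats it.
Others report (4, 4, 31): truth gives 15; no alternative beats it.
(Checking all 64 profiles: 1 has a profitable deviation, 63 do not.)

1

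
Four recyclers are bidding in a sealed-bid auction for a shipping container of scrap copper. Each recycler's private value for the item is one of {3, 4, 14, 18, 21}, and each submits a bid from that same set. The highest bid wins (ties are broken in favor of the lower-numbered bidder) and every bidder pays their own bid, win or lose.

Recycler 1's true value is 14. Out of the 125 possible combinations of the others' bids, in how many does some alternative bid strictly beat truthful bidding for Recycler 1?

106

Others bid (3, 3, 3): truth gives 0; bid 3 gives 11 > 0. Violating.
Others bid (3, 3, 4): truth gives 0; bid 4 gives 10 > 0. Violating.
Others bid (3, 3, 18): truth gives -14; bid 3 gives -3 > -14. Violating.
Others bid (3, 3, 21): truth gives -14; bid 3 gives -3 > -14. Violating.
Others bid (3, 3, 14): truth gives 0; no alternative beats it.
Others bid (3, 4, 14): truth gives 0; no alternative beats it.
(Checking all 125 profiles: 106 have a profitable deviation, 19 do not.)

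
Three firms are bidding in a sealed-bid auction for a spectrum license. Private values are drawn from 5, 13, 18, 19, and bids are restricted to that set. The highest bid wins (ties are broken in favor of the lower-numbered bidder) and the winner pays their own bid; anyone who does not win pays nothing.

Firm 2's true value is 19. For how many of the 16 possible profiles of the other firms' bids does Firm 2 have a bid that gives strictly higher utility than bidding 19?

Others bid (5, 5): truth gives 0; bid 13 gives 6 > 0. Violating.
Others bid (5, 13): truth gives 0; bid 13 gives 6 > 0. Violating.
Others bid (5, 18): truth gives 0; bid 18 gives 1 > 0. Violating.
Others bid (13, 5): truth gives 0; bid 18 gives 1 > 0. Violating.
Others bid (5, 19): truth gives 0; no alternative beats it.
Others bid (13, 19): truth gives 0; no alternative beats it.
(Checking all 16 profiles: 6 have a profitable deviation, 10 do not.)

6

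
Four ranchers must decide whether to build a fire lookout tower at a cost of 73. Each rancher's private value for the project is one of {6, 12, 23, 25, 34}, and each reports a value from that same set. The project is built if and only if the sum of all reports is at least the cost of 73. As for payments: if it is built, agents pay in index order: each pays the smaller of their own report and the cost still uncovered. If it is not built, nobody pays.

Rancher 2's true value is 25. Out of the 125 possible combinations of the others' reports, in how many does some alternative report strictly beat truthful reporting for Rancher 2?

Others report (6, 12, 34): truth gives 0; report 23 gives 2 > 0. Violating.
Others report (6, 23, 23): truth gives 0; report 23 gives 2 > 0. Violating.
Others report (6, 23, 25): truth gives 0; report 23 gives 2 > 0. Violating.
Others report (6, 23, 34): truth gives 0; report 12 gives 13 > 0. Violating.
Others report (6, 6, 6): truth gives 0; no alternative beats it.
Others report (6, 6, 12): truth gives 0; no alternative beats it.
(Checking all 125 profiles: 90 have a profitable deviation, 35 do not.)

90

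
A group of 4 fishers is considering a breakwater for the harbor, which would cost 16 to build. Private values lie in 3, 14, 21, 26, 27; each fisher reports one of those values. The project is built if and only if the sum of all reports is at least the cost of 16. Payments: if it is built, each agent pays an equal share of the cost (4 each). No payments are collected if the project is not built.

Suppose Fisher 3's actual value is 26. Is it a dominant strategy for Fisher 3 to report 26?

Check each profile of the others' reports and compare truth against every alternative report.
Others report (3, 3, 3): truth gives 22, best alternative gives 22.
Others report (3, 3, 14): truth gives 22, best alternative gives 22.
Others report (3, 3, 21): truth gives 22, best alternative gives 22.
Others report (3, 3, 26): truth gives 22, best alternative gives 22.
Others report (3, 3, 27): truth gives 22, best alternative gives 22.
Others report (3, 14, 3): truth gives 22, best alternative gives 22.
(Remaining 119 profiles checked similarly; truth is weakly best in each.)
In every case the truthful report is at least as good as any alternative, so it is a dominant strategy.

Yes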